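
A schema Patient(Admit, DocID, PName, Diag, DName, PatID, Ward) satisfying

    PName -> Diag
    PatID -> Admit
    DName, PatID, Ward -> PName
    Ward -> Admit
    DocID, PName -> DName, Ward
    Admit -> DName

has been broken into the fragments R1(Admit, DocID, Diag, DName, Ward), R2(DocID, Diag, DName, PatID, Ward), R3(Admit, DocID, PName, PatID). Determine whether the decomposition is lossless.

No

Chase test. Columns are Admit, DocID, PName, Diag, DName, PatID, Ward; row i has aⱼ where attribute j ∈ Ri, else bᵢⱼ.
Initial tableau (one row per fragment):
  row 1: a1 a2 b13 a4 a5 b16 a7
  row 2: b21 a2 b23 a4 a5 a6 a7
  row 3: a1 a2 a3 b34 b35 a6 b37
Rows 2 and 3 agree on PatID; apply PatID→Admit and equate their Admit entries.
Rows 1 and 3 agree on Admit; apply Admit→DName and equate their DName entries.
No row becomes fully distinguished — the join is lossy.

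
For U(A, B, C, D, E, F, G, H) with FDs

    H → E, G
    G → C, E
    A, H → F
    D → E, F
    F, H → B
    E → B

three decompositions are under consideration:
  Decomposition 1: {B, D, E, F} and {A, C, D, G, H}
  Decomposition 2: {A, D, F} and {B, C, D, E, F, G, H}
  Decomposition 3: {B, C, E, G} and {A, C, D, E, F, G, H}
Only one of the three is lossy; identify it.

Decomposition 1: common = {D}, closure = {B, D, E, F} → lossless.
Decomposition 2: common = {D, F}, closure = {B, D, E, F} → lossy.
Decomposition 3: common = {C, E, G}, closure = {B, C, E, G} → lossless.

Decomposition 2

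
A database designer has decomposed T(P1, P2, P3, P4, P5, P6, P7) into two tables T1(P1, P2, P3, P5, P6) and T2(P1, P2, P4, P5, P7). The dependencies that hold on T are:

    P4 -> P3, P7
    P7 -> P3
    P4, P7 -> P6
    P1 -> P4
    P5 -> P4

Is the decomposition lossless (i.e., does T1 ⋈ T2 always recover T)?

Common attributes: T1 ∩ T2 = {P1, P2, P5}.
Closure of {P1, P2, P5}: P1 → P4 applies, adding P4; P4 → P3, P7 applies, adding P3, P7; P4, P7 → P6 applies, adding P6. So (P1, P2, P5)⁺ = {P1, P2, P3, P4, P5, P6, P7}.
This closure contains every attribute of T1, so T1 ∩ T2 → T1. The join is lossless.

Yes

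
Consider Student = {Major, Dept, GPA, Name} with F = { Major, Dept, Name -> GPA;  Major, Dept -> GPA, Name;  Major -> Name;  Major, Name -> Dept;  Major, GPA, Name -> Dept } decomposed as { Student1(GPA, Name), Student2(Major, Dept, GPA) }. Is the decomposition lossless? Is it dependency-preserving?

Lossless test: (GPA)⁺ = {GPA}, which is a superkey of neither fragment — lossy.
Dependency preservation: the restricted closure of {Major, Dept} across the fragments never reaches {GPA, Name}, so Major, Dept → GPA, Name cannot be enforced without a join — not preserved.

lossy and not dependency-preserving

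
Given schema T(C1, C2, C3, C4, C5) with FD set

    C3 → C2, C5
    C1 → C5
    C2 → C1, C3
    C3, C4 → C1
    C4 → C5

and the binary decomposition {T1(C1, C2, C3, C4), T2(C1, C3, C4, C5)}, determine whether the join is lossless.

Common attributes: T1 ∩ T2 = {C1, C3, C4}.
Closure of {C1, C3, C4}: C3 → C2, C5 applies, adding C2, C5. So (C1, C3, C4)⁺ = {C1, C2, C3, C4, C5}.
This closure contains every attribute of T1, so T1 ∩ T2 → T1. The join is lossless.

Yes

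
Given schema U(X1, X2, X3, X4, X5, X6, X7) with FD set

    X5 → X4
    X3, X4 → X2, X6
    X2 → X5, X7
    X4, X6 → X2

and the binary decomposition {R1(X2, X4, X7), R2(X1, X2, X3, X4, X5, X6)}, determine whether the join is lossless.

Yes

Common attributes: R1 ∩ R2 = {X2, X4}.
Closure of {X2, X4}: X2 → X5, X7 applies, adding X5, X7. So (X2, X4)⁺ = {X2, X4, X5, X7}.
This closure contains every attribute of R1, so R1 ∩ R2 → R1. The join is lossless.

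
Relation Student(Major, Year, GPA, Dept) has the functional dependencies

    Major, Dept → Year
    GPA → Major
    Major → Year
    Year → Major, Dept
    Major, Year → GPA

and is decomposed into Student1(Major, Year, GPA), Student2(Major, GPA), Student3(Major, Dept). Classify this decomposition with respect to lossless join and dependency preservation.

Lossless test (chase): Rows 1 and 2 agree on Major; apply Major→Year and equate their Year entries. Rows 1 and 3 agree on Major; apply Major→Year and equate their Year entries. Rows 1 and 2 agree on Year; apply Year→Major, Dept and equate their Major, Dept entries. Rows 1 and 3 agree on Year; apply Year→Major, Dept and equate their Major, Dept entries. Rows 1 and 3 agree on Major, Year; apply Major, Year→GPA and equate their GPA entries. Row 1 is now all distinguished symbols — the join is lossless.
Dependency preservation: Major, Dept → Year; Year → Major, Dept are not contained in any single fragment, but the restricted closure of each left-hand side across the fragments still reaches the right-hand side; the remaining FDs each lie inside some fragment. All dependencies are preserved.

lossless and dependency-preserving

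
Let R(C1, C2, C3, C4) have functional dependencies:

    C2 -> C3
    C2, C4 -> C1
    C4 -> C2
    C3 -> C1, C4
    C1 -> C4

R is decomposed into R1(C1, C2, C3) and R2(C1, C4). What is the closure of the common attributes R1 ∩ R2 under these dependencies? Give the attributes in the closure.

C1, C2, C3, C4

R1 ∩ R2 = {C1}.
C1 → C4 applies, adding C4
C4 → C2 applies, adding C2
C2 → C3 applies, adding C3
Closure: {C1, C2, C3, C4}.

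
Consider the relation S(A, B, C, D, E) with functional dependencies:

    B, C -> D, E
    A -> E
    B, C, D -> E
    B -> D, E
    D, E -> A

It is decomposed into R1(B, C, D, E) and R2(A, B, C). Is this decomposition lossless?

Common attributes: R1 ∩ R2 = {B, C}.
Closure of {B, C}: B, C → D, E applies, adding D, E; D, E → A applies, adding A. So (B, C)⁺ = {A, B, C, D, E}.
This closure contains every attribute of R1, so R1 ∩ R2 → R1. The join is lossless.

Yes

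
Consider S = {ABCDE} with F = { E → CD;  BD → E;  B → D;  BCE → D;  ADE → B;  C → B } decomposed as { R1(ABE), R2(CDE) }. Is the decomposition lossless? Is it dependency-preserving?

lossless and dependency-preserving

Lossless test: (E)⁺ = {BCDE}, which contains all of one fragment — lossless.
Dependency preservation: BD → E; B → D; BCE → D; ADE → B; C → B are not contained in any single fragment, but the restricted closure of each left-hand side across the fragments still reaches the right-hand side; the remaining FDs each lie inside some fragment. All dependencies are preserved.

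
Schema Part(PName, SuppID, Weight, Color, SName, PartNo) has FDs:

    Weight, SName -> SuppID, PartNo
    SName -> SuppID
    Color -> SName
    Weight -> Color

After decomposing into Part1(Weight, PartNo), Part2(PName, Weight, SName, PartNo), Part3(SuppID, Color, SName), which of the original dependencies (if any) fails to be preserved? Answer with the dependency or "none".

Weight -> Color

Check Weight → Color: no single fragment contains all of {Weight, Color}, and the restricted closure of {Weight} across the fragments never reaches {Color}.
Weight, SName → SuppID, PartNo is preserved.
SName → SuppID is preserved.
Color → SName is preserved.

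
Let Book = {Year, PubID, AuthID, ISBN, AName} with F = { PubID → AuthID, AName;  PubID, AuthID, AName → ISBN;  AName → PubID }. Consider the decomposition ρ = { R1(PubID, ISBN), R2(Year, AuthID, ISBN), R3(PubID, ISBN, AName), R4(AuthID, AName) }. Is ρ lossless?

Chase test. Columns are Year, PubID, AuthID, ISBN, AName; row i has aⱼ where attribute j ∈ Ri, else bᵢⱼ.
Initial tableau (one row per fragment):
  row 1: b11 a2 b13 a4 b15
  row 2: a1 b22 a3 a4 b25
  row 3: b31 a2 b33 a4 a5
  row 4: b41 b42 a3 b44 a5
Rows 1 and 3 agree on PubID; apply PubID→AuthID, AName and equate their AuthID, AName entries.
Rows 1 and 4 agree on AName; apply AName→PubID and equate their PubID entries.
Rows 1 and 4 agree on PubID; apply PubID→AuthID, AName and equate their AuthID, AName entries.
Rows 1 and 4 agree on PubID, AuthID, AName; apply PubID, AuthID, AName→ISBN and equate their ISBN entries.
No row becomes fully distinguished — the join is lossy.

No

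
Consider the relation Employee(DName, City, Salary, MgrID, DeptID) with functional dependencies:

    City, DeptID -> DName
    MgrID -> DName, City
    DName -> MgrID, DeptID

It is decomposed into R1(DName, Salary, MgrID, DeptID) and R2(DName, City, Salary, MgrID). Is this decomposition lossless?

Common attributes: R1 ∩ R2 = {DName, Salary, MgrID}.
Closure of {DName, Salary, MgrID}: MgrID → DName, City applies, adding City; DName → MgrID, DeptID applies, adding DeptID. So (DName, Salary, MgrID)⁺ = {DName, City, Salary, MgrID, DeptID}.
This closure contains every attribute of R1, so R1 ∩ R2 → R1. The join is lossless.

Yes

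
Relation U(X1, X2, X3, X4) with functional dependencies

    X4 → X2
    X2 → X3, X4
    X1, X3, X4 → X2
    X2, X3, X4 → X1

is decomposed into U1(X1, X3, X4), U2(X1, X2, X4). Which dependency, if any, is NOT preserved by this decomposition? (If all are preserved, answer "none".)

X4 → X2 lies within U2.
X2 → X3, X4: restricted closure across fragments reaches X3, X4.
X1, X3, X4 → X2: restricted closure across fragments reaches X2.
X2, X3, X4 → X1: restricted closure across fragments reaches X1.
Every dependency is enforceable on the fragments, so the decomposition is dependency-preserving.

none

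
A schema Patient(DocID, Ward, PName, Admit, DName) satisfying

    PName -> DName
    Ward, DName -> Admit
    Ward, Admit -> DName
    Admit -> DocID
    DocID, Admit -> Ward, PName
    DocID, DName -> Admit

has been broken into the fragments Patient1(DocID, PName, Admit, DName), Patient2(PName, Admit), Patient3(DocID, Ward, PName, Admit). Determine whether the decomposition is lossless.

Yes

Chase test. Columns are DocID, Ward, PName, Admit, DName; row i has aⱼ where attribute j ∈ Patienti, else bᵢⱼ.
Initial tableau (one row per fragment):
  row 1: a1 b12 a3 a4 a5
  row 2: b21 b22 a3 a4 b25
  row 3: a1 a2 a3 a4 b35
Rows 1 and 2 agree on PName; apply PName→DName and equate their DName entries.
Rows 1 and 3 agree on PName; apply PName→DName and equate their DName entries.
Rows 1 and 2 agree on Admit; apply Admit→DocID and equate their DocID entries.
Rows 1 and 2 agree on DocID, Admit; apply DocID, Admit→Ward, PName and equate their Ward, PName entries.
Rows 1 and 3 agree on DocID, Admit; apply DocID, Admit→Ward, PName and equate their Ward, PName entries.
Row 1 is now all distinguished symbols — the join is lossless.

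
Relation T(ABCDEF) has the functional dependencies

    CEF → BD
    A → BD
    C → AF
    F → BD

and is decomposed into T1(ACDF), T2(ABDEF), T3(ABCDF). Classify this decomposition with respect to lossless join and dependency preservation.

Lossless test (chase): Rows 1 and 2 agree on A; apply A→BD and equate their BD entries. No row becomes fully distinguished — the join is lossy.
Dependency preservation: CEF → BD is not contained in any single fragment, but the restricted closure of its left-hand side across the fragments still reaches the right-hand side; the remaining FDs each lie inside some fragment. All dependencies are preserved.

lossy but dependency-preserving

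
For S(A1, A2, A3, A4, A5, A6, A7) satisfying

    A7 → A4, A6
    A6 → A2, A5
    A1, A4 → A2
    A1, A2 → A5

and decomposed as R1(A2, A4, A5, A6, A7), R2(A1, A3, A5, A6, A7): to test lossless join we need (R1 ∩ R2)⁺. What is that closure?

R1 ∩ R2 = {A5, A6, A7}.
A7 → A4, A6 applies, adding A4
A6 → A2, A5 applies, adding A2
Closure: {A2, A4, A5, A6, A7}.

A2, A4, A5, A6, A7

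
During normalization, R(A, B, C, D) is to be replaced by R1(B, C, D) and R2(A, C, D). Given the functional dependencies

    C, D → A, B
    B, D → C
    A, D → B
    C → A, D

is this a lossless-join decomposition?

Yes

Common attributes: R1 ∩ R2 = {C, D}.
Closure of {C, D}: C, D → A, B applies, adding A, B. So (C, D)⁺ = {A, B, C, D}.
This closure contains every attribute of R1, so R1 ∩ R2 → R1. The join is lossless.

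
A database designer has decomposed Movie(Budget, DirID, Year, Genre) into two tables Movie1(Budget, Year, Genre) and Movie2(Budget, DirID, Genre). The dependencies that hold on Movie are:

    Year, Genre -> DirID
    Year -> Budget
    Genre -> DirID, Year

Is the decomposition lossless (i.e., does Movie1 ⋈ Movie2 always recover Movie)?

Common attributes: Movie1 ∩ Movie2 = {Budget, Genre}.
Closure of {Budget, Genre}: Genre → DirID, Year applies, adding DirID, Year. So (Budget, Genre)⁺ = {Budget, DirID, Year, Genre}.
This closure contains every attribute of Movie1, so Movie1 ∩ Movie2 → Movie1. The join is lossless.

Yes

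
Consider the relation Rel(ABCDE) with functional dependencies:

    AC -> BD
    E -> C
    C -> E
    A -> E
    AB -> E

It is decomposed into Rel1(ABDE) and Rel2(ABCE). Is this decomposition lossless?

Yes

Common attributes: Rel1 ∩ Rel2 = {ABE}.
Closure of {ABE}: E → C applies, adding C; AC → BD applies, adding D. So (ABE)⁺ = {ABCDE}.
This closure contains every attribute of Rel1, so Rel1 ∩ Rel2 → Rel1. The join is lossless.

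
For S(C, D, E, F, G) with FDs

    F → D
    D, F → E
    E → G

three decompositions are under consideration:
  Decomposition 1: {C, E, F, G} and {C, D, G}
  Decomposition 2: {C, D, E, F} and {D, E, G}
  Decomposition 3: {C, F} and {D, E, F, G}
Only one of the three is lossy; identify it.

Decomposition 1: common = {C, G}, closure = {C, G} → lossy.
Decomposition 2: common = {D, E}, closure = {D, E, G} → lossless.
Decomposition 3: common = {F}, closure = {D, E, F, G} → lossless.

Decomposition 1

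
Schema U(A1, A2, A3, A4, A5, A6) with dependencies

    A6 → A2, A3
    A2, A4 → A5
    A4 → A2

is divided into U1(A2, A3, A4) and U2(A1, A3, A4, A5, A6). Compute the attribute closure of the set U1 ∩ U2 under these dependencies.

A2, A3, A4, A5

U1 ∩ U2 = {A3, A4}.
A4 → A2 applies, adding A2
A2, A4 → A5 applies, adding A5
Closure: {A2, A3, A4, A5}.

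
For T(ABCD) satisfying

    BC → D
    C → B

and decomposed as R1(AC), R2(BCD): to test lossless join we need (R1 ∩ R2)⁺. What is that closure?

R1 ∩ R2 = {C}.
C → B applies, adding B
BC → D applies, adding D
Closure: {BCD}.

BCD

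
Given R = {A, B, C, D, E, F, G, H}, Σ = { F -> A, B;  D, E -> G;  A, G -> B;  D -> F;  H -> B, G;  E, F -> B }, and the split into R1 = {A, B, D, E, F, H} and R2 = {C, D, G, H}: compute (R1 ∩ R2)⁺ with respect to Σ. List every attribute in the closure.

A, B, D, F, G, H

R1 ∩ R2 = {D, H}.
D → F applies, adding F
H → B, G applies, adding B, G
F → A, B applies, adding A
Closure: {A, B, D, F, G, H}.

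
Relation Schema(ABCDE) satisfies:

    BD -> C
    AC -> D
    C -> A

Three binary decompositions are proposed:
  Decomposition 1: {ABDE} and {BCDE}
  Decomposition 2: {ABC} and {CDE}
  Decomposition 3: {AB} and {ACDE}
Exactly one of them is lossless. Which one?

Decomposition 1

Decomposition 1: common = {BDE}, closure = {ABCDE} → lossless.
Decomposition 2: common = {C}, closure = {ACD} → lossy.
Decomposition 3: common = {A}, closure = {A} → lossy.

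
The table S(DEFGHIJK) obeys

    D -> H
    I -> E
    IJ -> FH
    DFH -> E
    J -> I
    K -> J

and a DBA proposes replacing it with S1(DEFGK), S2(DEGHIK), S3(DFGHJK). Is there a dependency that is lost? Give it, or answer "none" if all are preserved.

J -> I

Check J → I: no single fragment contains all of {IJ}, and the restricted closure of {J} across the fragments never reaches {I}.
D → H is preserved.
I → E is preserved.
IJ → FH is preserved.
DFH → E is preserved.
K → J is preserved.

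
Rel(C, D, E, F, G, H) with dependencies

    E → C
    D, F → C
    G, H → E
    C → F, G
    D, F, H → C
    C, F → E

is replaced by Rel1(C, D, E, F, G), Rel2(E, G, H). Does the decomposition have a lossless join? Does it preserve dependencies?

Lossless test: (E, G)⁺ = {C, E, F, G}, which is a superkey of neither fragment — lossy.
Dependency preservation: D, F, H → C is not contained in any single fragment, but the restricted closure of its left-hand side across the fragments still reaches the right-hand side; the remaining FDs each lie inside some fragment. All dependencies are preserved.

lossy but dependency-preserving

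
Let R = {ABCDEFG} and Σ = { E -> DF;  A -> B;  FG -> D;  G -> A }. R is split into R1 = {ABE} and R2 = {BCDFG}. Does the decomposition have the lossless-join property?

No

Common attributes: R1 ∩ R2 = {B}.
No dependency enlarges {B}, so (B)⁺ = {B}.
The closure contains neither all of R1 = {ABE} nor all of R2 = {BCDFG}, so the common attributes are not a superkey of either fragment. The join is lossy.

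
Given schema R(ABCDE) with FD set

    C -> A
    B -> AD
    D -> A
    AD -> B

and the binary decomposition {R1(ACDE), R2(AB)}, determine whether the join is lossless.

No

Common attributes: R1 ∩ R2 = {A}.
No dependency enlarges {A}, so (A)⁺ = {A}.
The closure contains neither all of R1 = {ACDE} nor all of R2 = {AB}, so the common attributes are not a superkey of either fragment. The join is lossy.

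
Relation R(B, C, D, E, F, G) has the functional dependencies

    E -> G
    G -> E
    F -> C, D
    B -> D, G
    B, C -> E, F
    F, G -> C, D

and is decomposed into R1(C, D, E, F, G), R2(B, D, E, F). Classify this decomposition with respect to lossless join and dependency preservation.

Lossless test: (D, E, F)⁺ = {C, D, E, F, G}, which contains all of one fragment — lossless.
Dependency preservation: the restricted closure of {B, C} across the fragments never reaches {E, F}, so B, C → E, F cannot be enforced without a join — not preserved.

lossless but not dependency-preserving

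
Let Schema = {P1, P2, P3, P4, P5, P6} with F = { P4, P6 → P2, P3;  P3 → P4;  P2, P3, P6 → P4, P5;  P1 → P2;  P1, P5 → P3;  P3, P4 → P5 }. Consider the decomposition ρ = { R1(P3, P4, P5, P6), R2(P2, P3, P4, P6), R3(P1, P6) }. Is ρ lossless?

No

Chase test. Columns are P1, P2, P3, P4, P5, P6; row i has aⱼ where attribute j ∈ Ri, else bᵢⱼ.
Initial tableau (one row per fragment):
  row 1: b11 b12 a3 a4 a5 a6
  row 2: b21 a2 a3 a4 b25 a6
  row 3: a1 b32 b33 b34 b35 a6
Rows 1 and 2 agree on P4, P6; apply P4, P6→P2, P3 and equate their P2, P3 entries.
Rows 1 and 2 agree on P2, P3, P6; apply P2, P3, P6→P4, P5 and equate their P4, P5 entries.
No row becomes fully distinguished — the join is lossy.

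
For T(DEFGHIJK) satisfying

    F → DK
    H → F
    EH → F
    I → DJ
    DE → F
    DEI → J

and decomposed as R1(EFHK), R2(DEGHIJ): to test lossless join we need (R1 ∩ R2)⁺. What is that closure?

DEFHK

R1 ∩ R2 = {EH}.
H → F applies, adding F
F → DK applies, adding DK
Closure: {DEFHK}.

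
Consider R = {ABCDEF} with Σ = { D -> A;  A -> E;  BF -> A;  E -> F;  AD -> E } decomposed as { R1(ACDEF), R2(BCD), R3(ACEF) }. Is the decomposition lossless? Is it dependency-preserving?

Lossless test (chase): Rows 1 and 2 agree on D; apply D→A and equate their A entries. Rows 1 and 2 agree on A; apply A→E and equate their E entries. Rows 1 and 2 agree on E; apply E→F and equate their F entries. Row 2 is now all distinguished symbols — the join is lossless.
Dependency preservation: the restricted closure of {BF} across the fragments never reaches {A}, so BF → A cannot be enforced without a join — not preserved.

lossless but not dependency-preserving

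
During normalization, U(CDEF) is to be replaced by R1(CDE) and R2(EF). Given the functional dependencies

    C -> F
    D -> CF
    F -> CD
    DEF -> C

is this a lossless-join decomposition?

Common attributes: R1 ∩ R2 = {E}.
No dependency enlarges {E}, so (E)⁺ = {E}.
The closure contains neither all of R1 = {CDE} nor all of R2 = {EF}, so the common attributes are not a superkey of either fragment. The join is lossy.

No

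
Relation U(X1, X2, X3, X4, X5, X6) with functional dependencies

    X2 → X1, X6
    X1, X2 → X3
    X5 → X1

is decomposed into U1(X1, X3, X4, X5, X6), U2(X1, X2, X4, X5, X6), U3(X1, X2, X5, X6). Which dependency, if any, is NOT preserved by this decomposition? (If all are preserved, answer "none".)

Check X1, X2 → X3: no single fragment contains all of {X1, X2, X3}, and the restricted closure of {X1, X2} across the fragments never reaches {X3}.
X2 → X1, X6 is preserved.
X5 → X1 is preserved.

X1, X2 → X3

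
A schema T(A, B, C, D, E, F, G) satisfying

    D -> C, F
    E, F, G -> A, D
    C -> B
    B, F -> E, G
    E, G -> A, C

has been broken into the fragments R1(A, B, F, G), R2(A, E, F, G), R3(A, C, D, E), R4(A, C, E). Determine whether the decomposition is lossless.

Chase test. Columns are A, B, C, D, E, F, G; row i has aⱼ where attribute j ∈ Ri, else bᵢⱼ.
Initial tableau (one row per fragment):
  row 1: a1 a2 b13 b14 b15 a6 a7
  row 2: a1 b22 b23 b24 a5 a6 a7
  row 3: a1 b32 a3 a4 a5 b36 b37
  row 4: a1 b42 a3 b44 a5 b46 b47
Rows 3 and 4 agree on C; apply C→B and equate their B entries.
No row becomes fully distinguished — the join is lossy.

No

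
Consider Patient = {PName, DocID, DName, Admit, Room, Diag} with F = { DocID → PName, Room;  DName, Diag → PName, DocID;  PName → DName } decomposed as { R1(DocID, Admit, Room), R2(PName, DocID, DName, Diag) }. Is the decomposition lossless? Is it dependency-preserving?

Lossless test: (DocID)⁺ = {PName, DocID, DName, Room}, which is a superkey of neither fragment — lossy.
Dependency preservation: DocID → PName, Room is not contained in any single fragment, but the restricted closure of its left-hand side across the fragments still reaches the right-hand side; the remaining FDs each lie inside some fragment. All dependencies are preserved.

lossy but dependency-preserving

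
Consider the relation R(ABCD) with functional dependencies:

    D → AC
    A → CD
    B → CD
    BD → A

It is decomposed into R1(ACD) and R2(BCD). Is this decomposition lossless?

Common attributes: R1 ∩ R2 = {CD}.
Closure of {CD}: D → AC applies, adding A. So (CD)⁺ = {ACD}.
This closure contains every attribute of R1, so R1 ∩ R2 → R1. The join is lossless.

Yes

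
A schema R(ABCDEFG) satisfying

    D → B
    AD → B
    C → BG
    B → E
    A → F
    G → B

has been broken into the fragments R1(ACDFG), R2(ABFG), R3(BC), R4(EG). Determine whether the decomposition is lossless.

Yes

Chase test. Columns are ABCDEFG; row i has aⱼ where attribute j ∈ Ri, else bᵢⱼ.
Initial tableau (one row per fragment):
  row 1: a1 b12 a3 a4 b15 a6 a7
  row 2: a1 a2 b23 b24 b25 a6 a7
  row 3: b31 a2 a3 b34 b35 b36 b37
  row 4: b41 b42 b43 b44 a5 b46 a7
Rows 1 and 3 agree on C; apply C→BG and equate their BG entries.
Rows 1 and 2 agree on B; apply B→E and equate their E entries.
Rows 1 and 3 agree on B; apply B→E and equate their E entries.
Rows 1 and 4 agree on G; apply G→B and equate their B entries.
Rows 1 and 4 agree on B; apply B→E and equate their E entries.
Row 1 is now all distinguished symbols — the join is lossless.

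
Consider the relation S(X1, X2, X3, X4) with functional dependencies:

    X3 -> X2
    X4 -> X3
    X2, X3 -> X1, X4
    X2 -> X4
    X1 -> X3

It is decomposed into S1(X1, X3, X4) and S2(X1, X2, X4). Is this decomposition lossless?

Common attributes: S1 ∩ S2 = {X1, X4}.
Closure of {X1, X4}: X4 → X3 applies, adding X3; X3 → X2 applies, adding X2. So (X1, X4)⁺ = {X1, X2, X3, X4}.
This closure contains every attribute of S1, so S1 ∩ S2 → S1. The join is lossless.

Yes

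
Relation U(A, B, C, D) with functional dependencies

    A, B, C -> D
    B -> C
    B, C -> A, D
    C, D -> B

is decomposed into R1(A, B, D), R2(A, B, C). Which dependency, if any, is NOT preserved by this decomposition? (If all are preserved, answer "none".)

C, D -> B

Check C, D → B: no single fragment contains all of {B, C, D}, and the restricted closure of {C, D} across the fragments never reaches {B}.
A, B, C → D is preserved.
B → C is preserved.
B, C → A, D is preserved.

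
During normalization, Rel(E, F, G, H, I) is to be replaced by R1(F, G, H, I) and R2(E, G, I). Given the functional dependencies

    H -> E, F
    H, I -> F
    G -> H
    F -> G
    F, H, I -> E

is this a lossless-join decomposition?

Yes

Common attributes: R1 ∩ R2 = {G, I}.
Closure of {G, I}: G → H applies, adding H; H → E, F applies, adding E, F. So (G, I)⁺ = {E, F, G, H, I}.
This closure contains every attribute of R1, so R1 ∩ R2 → R1. The join is lossless.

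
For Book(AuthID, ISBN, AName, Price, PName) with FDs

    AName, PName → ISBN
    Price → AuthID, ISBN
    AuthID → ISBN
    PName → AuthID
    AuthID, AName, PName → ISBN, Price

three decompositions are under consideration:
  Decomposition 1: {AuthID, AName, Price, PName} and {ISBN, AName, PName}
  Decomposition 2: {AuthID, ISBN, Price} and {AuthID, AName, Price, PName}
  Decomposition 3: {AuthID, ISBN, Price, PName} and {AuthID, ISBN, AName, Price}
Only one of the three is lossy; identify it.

Decomposition 1: common = {AName, PName}, closure = {AuthID, ISBN, AName, Price, PName} → lossless.
Decomposition 2: common = {AuthID, Price}, closure = {AuthID, ISBN, Price} → lossless.
Decomposition 3: common = {AuthID, ISBN, Price}, closure = {AuthID, ISBN, Price} → lossy.

Decomposition 3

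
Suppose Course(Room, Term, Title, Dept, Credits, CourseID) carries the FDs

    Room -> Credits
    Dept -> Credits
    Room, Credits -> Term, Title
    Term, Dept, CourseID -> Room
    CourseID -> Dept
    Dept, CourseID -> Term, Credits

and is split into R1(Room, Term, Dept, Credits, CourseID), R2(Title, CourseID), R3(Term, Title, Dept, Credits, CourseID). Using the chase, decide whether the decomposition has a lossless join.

Chase test. Columns are Room, Term, Title, Dept, Credits, CourseID; row i has aⱼ where attribute j ∈ Ri, else bᵢⱼ.
Initial tableau (one row per fragment):
  row 1: a1 a2 b13 a4 a5 a6
  row 2: b21 b22 a3 b24 b25 a6
  row 3: b31 a2 a3 a4 a5 a6
Rows 1 and 3 agree on Term, Dept, CourseID; apply Term, Dept, CourseID→Room and equate their Room entries.
Rows 1 and 2 agree on CourseID; apply CourseID→Dept and equate their Dept entries.
Rows 1 and 2 agree on Dept, CourseID; apply Dept, CourseID→Term, Credits and equate their Term, Credits entries.
Rows 1 and 3 agree on Room, Credits; apply Room, Credits→Term, Title and equate their Term, Title entries.
Rows 1 and 2 agree on Term, Dept, CourseID; apply Term, Dept, CourseID→Room and equate their Room entries.
Row 1 is now all distinguished symbols — the join is lossless.

Yes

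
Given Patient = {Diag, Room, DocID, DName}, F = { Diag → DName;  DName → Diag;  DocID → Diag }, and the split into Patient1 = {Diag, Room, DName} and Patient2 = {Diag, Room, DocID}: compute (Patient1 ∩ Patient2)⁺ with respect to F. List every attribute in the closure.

Diag, Room, DName

Patient1 ∩ Patient2 = {Diag, Room}.
Diag → DName applies, adding DName
Closure: {Diag, Room, DName}.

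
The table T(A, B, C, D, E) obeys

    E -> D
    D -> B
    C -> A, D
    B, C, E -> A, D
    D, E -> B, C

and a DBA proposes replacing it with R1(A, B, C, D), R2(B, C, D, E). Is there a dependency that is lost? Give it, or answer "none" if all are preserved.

E → D lies within R2.
D → B lies within R1.
C → A, D lies within R1.
B, C, E → A, D: restricted closure across fragments reaches A, D.
D, E → B, C lies within R2.
Every dependency is enforceable on the fragments, so the decomposition is dependency-preserving.

none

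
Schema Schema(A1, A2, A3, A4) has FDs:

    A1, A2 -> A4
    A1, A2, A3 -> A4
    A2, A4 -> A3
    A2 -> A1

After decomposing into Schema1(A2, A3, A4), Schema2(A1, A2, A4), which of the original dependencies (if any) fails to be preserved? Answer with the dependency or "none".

A1, A2 → A4 lies within Schema2.
A1, A2, A3 → A4: restricted closure across fragments reaches A4.
A2, A4 → A3 lies within Schema1.
A2 → A1 lies within Schema2.
Every dependency is enforceable on the fragments, so the decomposition is dependency-preserving.

none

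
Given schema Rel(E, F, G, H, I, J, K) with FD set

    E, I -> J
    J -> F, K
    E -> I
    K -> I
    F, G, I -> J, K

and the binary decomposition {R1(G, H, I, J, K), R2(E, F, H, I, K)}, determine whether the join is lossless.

Common attributes: R1 ∩ R2 = {H, I, K}.
No dependency enlarges {H, I, K}, so (H, I, K)⁺ = {H, I, K}.
The closure contains neither all of R1 = {G, H, I, J, K} nor all of R2 = {E, F, H, I, K}, so the common attributes are not a superkey of either fragment. The join is lossy.

No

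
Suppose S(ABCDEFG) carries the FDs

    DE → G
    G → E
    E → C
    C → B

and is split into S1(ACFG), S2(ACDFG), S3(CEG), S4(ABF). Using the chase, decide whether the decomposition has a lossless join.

Chase test. Columns are ABCDEFG; row i has aⱼ where attribute j ∈ Si, else bᵢⱼ.
Initial tableau (one row per fragment):
  row 1: a1 b12 a3 b14 b15 a6 a7
  row 2: a1 b22 a3 a4 b25 a6 a7
  row 3: b31 b32 a3 b34 a5 b36 a7
  row 4: a1 a2 b43 b44 b45 a6 b47
Rows 1 and 2 agree on G; apply G→E and equate their E entries.
Rows 1 and 3 agree on G; apply G→E and equate their E entries.
Rows 1 and 2 agree on C; apply C→B and equate their B entries.
Rows 1 and 3 agree on C; apply C→B and equate their B entries.
No row becomes fully distinguished — the join is lossy.

No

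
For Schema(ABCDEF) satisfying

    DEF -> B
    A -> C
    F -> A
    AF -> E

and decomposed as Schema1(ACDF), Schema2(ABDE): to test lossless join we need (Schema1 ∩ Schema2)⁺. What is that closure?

ACD

Schema1 ∩ Schema2 = {AD}.
A → C applies, adding C
Closure: {ACD}.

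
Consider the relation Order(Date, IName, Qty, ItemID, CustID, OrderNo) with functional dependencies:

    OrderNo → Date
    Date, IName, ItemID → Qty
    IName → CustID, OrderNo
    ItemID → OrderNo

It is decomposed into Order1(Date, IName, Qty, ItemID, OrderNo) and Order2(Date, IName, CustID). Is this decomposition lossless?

Yes

Common attributes: Order1 ∩ Order2 = {Date, IName}.
Closure of {Date, IName}: IName → CustID, OrderNo applies, adding CustID, OrderNo. So (Date, IName)⁺ = {Date, IName, CustID, OrderNo}.
This closure contains every attribute of Order2, so Order1 ∩ Order2 → Order2. The join is lossless.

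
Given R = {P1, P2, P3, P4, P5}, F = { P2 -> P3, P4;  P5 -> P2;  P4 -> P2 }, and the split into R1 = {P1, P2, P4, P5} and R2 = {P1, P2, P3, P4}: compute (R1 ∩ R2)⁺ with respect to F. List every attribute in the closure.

R1 ∩ R2 = {P1, P2, P4}.
P2 → P3, P4 applies, adding P3
Closure: {P1, P2, P3, P4}.

P1, P2, P3, P4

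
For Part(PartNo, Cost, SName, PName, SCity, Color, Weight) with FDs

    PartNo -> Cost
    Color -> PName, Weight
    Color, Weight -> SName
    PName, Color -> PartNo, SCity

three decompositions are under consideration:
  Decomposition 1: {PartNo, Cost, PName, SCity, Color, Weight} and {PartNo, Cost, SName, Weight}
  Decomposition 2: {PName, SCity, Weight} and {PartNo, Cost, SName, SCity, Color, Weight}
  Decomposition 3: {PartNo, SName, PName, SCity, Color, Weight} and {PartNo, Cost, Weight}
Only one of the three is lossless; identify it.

Decomposition 1: common = {PartNo, Cost, Weight}, closure = {PartNo, Cost, Weight} → lossy.
Decomposition 2: common = {SCity, Weight}, closure = {SCity, Weight} → lossy.
Decomposition 3: common = {PartNo, Weight}, closure = {PartNo, Cost, Weight} → lossless.

Decomposition 3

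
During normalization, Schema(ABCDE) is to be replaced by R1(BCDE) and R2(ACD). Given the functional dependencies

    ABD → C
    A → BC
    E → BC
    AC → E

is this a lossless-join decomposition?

Common attributes: R1 ∩ R2 = {CD}.
No dependency enlarges {CD}, so (CD)⁺ = {CD}.
The closure contains neither all of R1 = {BCDE} nor all of R2 = {ACD}, so the common attributes are not a superkey of either fragment. The join is lossy.

No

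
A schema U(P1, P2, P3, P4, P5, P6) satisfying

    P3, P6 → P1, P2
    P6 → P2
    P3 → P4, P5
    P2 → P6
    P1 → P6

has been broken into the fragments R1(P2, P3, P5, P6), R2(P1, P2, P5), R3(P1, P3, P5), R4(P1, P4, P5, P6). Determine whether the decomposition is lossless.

No

Chase test. Columns are P1, P2, P3, P4, P5, P6; row i has aⱼ where attribute j ∈ Ri, else bᵢⱼ.
Initial tableau (one row per fragment):
  row 1: b11 a2 a3 b14 a5 a6
  row 2: a1 a2 b23 b24 a5 b26
  row 3: a1 b32 a3 b34 a5 b36
  row 4: a1 b42 b43 a4 a5 a6
Rows 1 and 4 agree on P6; apply P6→P2 and equate their P2 entries.
Rows 1 and 3 agree on P3; apply P3→P4, P5 and equate their P4, P5 entries.
Rows 1 and 2 agree on P2; apply P2→P6 and equate their P6 entries.
Rows 2 and 3 agree on P1; apply P1→P6 and equate their P6 entries.
Rows 1 and 3 agree on P3, P6; apply P3, P6→P1, P2 and equate their P1, P2 entries.
No row becomes fully distinguished — the join is lossy.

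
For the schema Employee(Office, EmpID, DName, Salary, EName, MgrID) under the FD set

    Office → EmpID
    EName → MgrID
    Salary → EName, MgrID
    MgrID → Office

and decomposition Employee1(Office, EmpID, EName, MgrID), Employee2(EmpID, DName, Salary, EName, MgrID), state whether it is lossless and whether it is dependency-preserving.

Lossless test: (EmpID, EName, MgrID)⁺ = {Office, EmpID, EName, MgrID}, which contains all of one fragment — lossless.
Dependency preservation: every FD's attributes lie within a single fragment, so each can be enforced locally — preserved.

lossless and dependency-preserving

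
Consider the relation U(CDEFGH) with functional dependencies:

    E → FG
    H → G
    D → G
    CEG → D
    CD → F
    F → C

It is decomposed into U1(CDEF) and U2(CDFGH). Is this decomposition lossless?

Common attributes: U1 ∩ U2 = {CDF}.
Closure of {CDF}: D → G applies, adding G. So (CDF)⁺ = {CDFG}.
The closure contains neither all of U1 = {CDEF} nor all of U2 = {CDFGH}, so the common attributes are not a superkey of either fragment. The join is lossy.

No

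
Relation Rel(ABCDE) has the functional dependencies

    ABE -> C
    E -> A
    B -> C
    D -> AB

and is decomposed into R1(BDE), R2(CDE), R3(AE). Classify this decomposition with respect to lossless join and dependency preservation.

Lossless test (chase): Rows 1 and 2 agree on E; apply E→A and equate their A entries. Rows 1 and 3 agree on E; apply E→A and equate their A entries. Rows 1 and 2 agree on D; apply D→AB and equate their AB entries. Rows 1 and 2 agree on ABE; apply ABE→C and equate their C entries. Row 1 is now all distinguished symbols — the join is lossless.
Dependency preservation: the restricted closure of {ABE} across the fragments never reaches {C}, so ABE → C cannot be enforced without a join — not preserved.

lossless but not dependency-preserving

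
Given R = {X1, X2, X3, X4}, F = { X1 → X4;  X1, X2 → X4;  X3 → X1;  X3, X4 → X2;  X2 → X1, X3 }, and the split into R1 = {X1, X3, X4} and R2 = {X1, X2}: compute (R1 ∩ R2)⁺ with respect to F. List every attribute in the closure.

X1, X4

R1 ∩ R2 = {X1}.
X1 → X4 applies, adding X4
Closure: {X1, X4}.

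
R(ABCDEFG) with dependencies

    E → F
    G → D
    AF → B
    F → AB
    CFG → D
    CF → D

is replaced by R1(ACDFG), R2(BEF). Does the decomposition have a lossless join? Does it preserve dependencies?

lossy but dependency-preserving

Lossless test: (F)⁺ = {ABF}, which is a superkey of neither fragment — lossy.
Dependency preservation: AF → B; F → AB are not contained in any single fragment, but the restricted closure of each left-hand side across the fragments still reaches the right-hand side; the remaining FDs each lie inside some fragment. All dependencies are preserved.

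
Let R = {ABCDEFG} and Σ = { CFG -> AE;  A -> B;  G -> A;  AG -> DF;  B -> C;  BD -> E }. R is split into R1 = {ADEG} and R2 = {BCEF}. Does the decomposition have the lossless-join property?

No

Common attributes: R1 ∩ R2 = {E}.
No dependency enlarges {E}, so (E)⁺ = {E}.
The closure contains neither all of R1 = {ADEG} nor all of R2 = {BCEF}, so the common attributes are not a superkey of either fragment. The join is lossy.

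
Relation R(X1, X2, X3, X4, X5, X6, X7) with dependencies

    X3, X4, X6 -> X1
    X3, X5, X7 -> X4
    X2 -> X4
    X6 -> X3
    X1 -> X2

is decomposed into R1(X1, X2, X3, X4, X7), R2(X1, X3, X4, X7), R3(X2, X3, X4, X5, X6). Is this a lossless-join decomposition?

No

Chase test. Columns are X1, X2, X3, X4, X5, X6, X7; row i has aⱼ where attribute j ∈ Ri, else bᵢⱼ.
Initial tableau (one row per fragment):
  row 1: a1 a2 a3 a4 b15 b16 a7
  row 2: a1 b22 a3 a4 b25 b26 a7
  row 3: b31 a2 a3 a4 a5 a6 b37
Rows 1 and 2 agree on X1; apply X1→X2 and equate their X2 entries.
No row becomes fully distinguished — the join is lossy.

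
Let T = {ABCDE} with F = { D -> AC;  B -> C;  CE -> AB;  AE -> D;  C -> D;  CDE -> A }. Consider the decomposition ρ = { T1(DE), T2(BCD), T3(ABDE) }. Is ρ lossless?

Yes

Chase test. Columns are ABCDE; row i has aⱼ where attribute j ∈ Ti, else bᵢⱼ.
Initial tableau (one row per fragment):
  row 1: b11 b12 b13 a4 a5
  row 2: b21 a2 a3 a4 b25
  row 3: a1 a2 b33 a4 a5
Rows 1 and 2 agree on D; apply D→AC and equate their AC entries.
Rows 1 and 3 agree on D; apply D→AC and equate their AC entries.
Rows 1 and 3 agree on CE; apply CE→AB and equate their AB entries.
Row 1 is now all distinguished symbols — the join is lossless.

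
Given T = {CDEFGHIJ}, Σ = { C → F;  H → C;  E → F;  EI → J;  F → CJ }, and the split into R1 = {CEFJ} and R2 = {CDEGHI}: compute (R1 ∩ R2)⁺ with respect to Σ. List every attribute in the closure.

CEFJ

R1 ∩ R2 = {CE}.
C → F applies, adding F
F → CJ applies, adding J
Closure: {CEFJ}.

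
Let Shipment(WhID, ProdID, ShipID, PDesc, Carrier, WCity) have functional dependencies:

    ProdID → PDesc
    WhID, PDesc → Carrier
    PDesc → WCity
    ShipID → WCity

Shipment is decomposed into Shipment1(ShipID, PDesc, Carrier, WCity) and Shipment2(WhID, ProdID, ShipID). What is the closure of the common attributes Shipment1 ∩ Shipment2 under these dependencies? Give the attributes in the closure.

ShipID, WCity

Shipment1 ∩ Shipment2 = {ShipID}.
ShipID → WCity applies, adding WCity
Closure: {ShipID, WCity}.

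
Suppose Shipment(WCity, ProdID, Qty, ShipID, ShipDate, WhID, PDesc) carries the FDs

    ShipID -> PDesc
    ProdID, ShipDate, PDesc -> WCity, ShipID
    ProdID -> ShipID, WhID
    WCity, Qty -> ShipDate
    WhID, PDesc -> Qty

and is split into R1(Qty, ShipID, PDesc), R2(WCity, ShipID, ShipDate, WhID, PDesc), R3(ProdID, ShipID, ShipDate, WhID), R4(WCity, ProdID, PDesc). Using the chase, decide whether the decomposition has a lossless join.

No

Chase test. Columns are WCity, ProdID, Qty, ShipID, ShipDate, WhID, PDesc; row i has aⱼ where attribute j ∈ Ri, else bᵢⱼ.
Initial tableau (one row per fragment):
  row 1: b11 b12 a3 a4 b15 b16 a7
  row 2: a1 b22 b23 a4 a5 a6 a7
  row 3: b31 a2 b33 a4 a5 a6 b37
  row 4: a1 a2 b43 b44 b45 b46 a7
Rows 1 and 3 agree on ShipID; apply ShipID→PDesc and equate their PDesc entries.
Rows 3 and 4 agree on ProdID; apply ProdID→ShipID, WhID and equate their ShipID, WhID entries.
Rows 2 and 3 agree on WhID, PDesc; apply WhID, PDesc→Qty and equate their Qty entries.
Rows 2 and 4 agree on WhID, PDesc; apply WhID, PDesc→Qty and equate their Qty entries.
Rows 2 and 4 agree on WCity, Qty; apply WCity, Qty→ShipDate and equate their ShipDate entries.
Rows 3 and 4 agree on ProdID, ShipDate, PDesc; apply ProdID, ShipDate, PDesc→WCity, ShipID and equate their WCity, ShipID entries.
No row becomes fully distinguished — the join is lossy.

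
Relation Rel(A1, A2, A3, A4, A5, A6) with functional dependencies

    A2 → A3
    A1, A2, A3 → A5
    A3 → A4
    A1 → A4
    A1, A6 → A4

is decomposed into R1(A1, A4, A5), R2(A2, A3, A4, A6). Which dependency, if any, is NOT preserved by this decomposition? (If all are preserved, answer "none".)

A1, A2, A3 → A5

Check A1, A2, A3 → A5: no single fragment contains all of {A1, A2, A3, A5}, and the restricted closure of {A1, A2, A3} across the fragments never reaches {A5}.
A2 → A3 is preserved.
A3 → A4 is preserved.
A1 → A4 is preserved.
A1, A6 → A4 is preserved.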